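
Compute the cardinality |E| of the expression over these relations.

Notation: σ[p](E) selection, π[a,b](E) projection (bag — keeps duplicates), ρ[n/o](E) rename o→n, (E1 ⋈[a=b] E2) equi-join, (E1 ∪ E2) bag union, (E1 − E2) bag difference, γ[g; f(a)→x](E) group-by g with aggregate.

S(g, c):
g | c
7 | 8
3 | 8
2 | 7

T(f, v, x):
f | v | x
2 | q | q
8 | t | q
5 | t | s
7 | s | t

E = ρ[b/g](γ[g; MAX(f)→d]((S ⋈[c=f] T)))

Stepwise |·|:
  S → 3
  T → 4
  (S ⋈[c=f] T) → 3
  γ[g; MAX(f)→d]((S ⋈[c=f] T)) → 3
  ρ[b/g](γ[g; MAX(f)→d]((S ⋈[c=f] T))) → 3

|E| = 3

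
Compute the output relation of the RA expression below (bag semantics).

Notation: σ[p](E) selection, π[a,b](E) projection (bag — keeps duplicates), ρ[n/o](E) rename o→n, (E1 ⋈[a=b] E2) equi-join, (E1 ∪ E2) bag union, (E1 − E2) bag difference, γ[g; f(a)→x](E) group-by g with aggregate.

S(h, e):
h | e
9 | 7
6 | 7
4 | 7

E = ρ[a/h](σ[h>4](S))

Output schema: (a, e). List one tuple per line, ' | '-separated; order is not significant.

Row counts bottom-up:
  S → 3
  σ[h>4](S) → 2
  ρ[a/h](σ[h>4](S)) → 2

== RESULT ==
a | e
6 | 7
9 | 7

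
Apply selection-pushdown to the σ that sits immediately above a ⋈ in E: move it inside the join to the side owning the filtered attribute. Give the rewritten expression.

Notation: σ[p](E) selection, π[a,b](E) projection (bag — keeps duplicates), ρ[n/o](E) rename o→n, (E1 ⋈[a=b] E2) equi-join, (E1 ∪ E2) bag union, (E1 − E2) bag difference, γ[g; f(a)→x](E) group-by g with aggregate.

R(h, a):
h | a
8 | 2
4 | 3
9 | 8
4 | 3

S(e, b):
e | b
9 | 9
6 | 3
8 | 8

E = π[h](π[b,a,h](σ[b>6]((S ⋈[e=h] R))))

σ filters on b, owned by the left side.
E' = π[h](π[b,a,h]((σ[b>6](S) ⋈[e=h] R)))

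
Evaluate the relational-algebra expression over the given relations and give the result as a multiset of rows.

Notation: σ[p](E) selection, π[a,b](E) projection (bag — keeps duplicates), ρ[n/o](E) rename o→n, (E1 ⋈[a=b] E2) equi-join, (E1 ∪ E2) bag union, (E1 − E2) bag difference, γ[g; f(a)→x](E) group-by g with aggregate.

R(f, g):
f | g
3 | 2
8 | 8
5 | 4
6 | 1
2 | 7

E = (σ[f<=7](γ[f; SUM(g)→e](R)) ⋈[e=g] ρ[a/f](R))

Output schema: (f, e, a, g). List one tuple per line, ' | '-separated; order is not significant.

Row counts bottom-up:
  R → 5
  γ[f; SUM(g)→e](R) → 5
  σ[f<=7](γ[f; SUM(g)→e](R)) → 4
  R → 5
  ρ[a/f](R) → 5
  (σ[f<=7](γ[f; SUM(g)→e](R)) ⋈[e=g] ρ[a/f](R)) → 4

== RESULT ==
f | e | a | g
2 | 7 | 2 | 7
3 | 2 | 3 | 2
5 | 4 | 5 | 4
6 | 1 | 6 | 1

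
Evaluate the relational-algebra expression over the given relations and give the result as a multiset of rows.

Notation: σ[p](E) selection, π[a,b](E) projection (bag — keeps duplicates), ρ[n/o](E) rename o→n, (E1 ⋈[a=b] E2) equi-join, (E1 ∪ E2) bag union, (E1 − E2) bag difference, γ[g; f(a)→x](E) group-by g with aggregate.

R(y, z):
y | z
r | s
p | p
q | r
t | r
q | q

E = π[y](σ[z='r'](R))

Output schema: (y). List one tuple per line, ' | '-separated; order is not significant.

Subexpression sizes:
  R → 5
  σ[z='r'](R) → 2
  π[y](σ[z='r'](R)) → 2

== RESULT ==
y
q
t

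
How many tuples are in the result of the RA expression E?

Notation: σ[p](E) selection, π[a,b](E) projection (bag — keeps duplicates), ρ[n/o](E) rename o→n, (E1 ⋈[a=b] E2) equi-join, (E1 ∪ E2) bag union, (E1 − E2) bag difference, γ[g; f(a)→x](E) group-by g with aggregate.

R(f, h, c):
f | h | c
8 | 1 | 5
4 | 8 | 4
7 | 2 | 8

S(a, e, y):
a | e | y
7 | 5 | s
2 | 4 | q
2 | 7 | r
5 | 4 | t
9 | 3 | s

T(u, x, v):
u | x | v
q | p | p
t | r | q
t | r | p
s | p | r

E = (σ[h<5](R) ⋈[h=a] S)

Stepwise |·|:
  R → 3
  σ[h<5](R) → 2
  S → 5
  (σ[h<5](R) ⋈[h=a] S) → 2

|E| = 2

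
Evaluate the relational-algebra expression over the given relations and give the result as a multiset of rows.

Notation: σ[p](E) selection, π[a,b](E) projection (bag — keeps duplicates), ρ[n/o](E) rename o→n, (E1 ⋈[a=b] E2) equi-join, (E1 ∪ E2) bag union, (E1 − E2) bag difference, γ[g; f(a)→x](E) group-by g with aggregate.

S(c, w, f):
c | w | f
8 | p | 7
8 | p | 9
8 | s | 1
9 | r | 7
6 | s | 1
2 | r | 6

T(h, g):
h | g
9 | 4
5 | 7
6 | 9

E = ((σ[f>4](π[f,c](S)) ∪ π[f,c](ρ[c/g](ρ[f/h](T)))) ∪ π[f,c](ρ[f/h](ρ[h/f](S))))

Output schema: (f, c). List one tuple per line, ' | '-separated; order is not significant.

Subexpression sizes:
  S → 6
  π[f,c](S) → 6
  σ[f>4](π[f,c](S)) → 4
  T → 3
  ρ[f/h](T) → 3
  ρ[c/g](ρ[f/h](T)) → 3
  π[f,c](ρ[c/g](ρ[f/h](T))) → 3
  (σ[f>4](π[f,c](S)) ∪ π[f,c](ρ[c/g](ρ[f/h](T)))) → 7
  S → 6
  ρ[h/f](S) → 6
  ρ[f/h](ρ[h/f](S)) → 6
  π[f,c](ρ[f/h](ρ[h/f](S))) → 6
  ((σ[f>4](π[f,c](S)) ∪ π[f,c](ρ[c/g](ρ[f/h](T)))) ∪ π[f,c](ρ[f/h](ρ[h/f](S)))) → 13

== RESULT ==
f | c
1 | 6
1 | 8
5 | 7
6 | 2
6 | 2
6 | 9
7 | 8
7 | 8
7 | 9
7 | 9
9 | 4
9 | 8
9 | 8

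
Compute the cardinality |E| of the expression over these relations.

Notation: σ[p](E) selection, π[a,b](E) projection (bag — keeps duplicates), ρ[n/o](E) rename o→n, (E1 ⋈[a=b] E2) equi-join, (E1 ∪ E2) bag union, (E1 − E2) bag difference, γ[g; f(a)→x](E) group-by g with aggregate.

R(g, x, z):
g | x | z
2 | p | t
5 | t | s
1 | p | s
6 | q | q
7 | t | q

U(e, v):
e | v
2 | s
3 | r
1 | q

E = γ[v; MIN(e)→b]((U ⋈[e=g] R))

Subexpression sizes:
  U → 3
  R → 5
  (U ⋈[e=g] R) → 2
  γ[v; MIN(e)→b]((U ⋈[e=g] R)) → 2

|E| = 2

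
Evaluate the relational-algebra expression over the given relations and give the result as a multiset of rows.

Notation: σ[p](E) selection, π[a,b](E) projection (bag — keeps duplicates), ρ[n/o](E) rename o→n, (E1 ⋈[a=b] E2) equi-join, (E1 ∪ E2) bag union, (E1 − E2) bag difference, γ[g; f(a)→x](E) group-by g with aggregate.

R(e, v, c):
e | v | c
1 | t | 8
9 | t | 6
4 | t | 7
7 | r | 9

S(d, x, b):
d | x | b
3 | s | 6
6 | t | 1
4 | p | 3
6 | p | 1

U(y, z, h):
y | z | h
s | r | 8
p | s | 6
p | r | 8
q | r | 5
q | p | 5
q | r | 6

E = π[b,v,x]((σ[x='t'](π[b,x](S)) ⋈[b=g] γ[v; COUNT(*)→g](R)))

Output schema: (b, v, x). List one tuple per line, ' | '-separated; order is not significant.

Subexpression sizes:
  S → 4
  π[b,x](S) → 4
  σ[x='t'](π[b,x](S)) → 1
  R → 4
  γ[v; COUNT(*)→g](R) → 2
  (σ[x='t'](π[b,x](S)) ⋈[b=g] γ[v; COUNT(*)→g](R)) → 1
  π[b,v,x]((σ[x='t'](π[b,x](S)) ⋈[b=g] γ[v; COUNT(*)→g](R))) → 1

== RESULT ==
b | v | x
1 | r | t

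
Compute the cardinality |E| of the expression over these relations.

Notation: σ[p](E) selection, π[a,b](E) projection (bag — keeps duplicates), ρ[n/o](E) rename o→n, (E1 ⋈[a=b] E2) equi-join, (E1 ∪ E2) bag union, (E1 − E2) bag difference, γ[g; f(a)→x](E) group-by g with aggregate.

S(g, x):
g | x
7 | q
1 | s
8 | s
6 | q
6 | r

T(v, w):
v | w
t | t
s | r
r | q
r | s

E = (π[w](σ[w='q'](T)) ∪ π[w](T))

Row counts bottom-up:
  T → 4
  σ[w='q'](T) → 1
  π[w](σ[w='q'](T)) → 1
  T → 4
  π[w](T) → 4
  (π[w](σ[w='q'](T)) ∪ π[w](T)) → 5

|E| = 5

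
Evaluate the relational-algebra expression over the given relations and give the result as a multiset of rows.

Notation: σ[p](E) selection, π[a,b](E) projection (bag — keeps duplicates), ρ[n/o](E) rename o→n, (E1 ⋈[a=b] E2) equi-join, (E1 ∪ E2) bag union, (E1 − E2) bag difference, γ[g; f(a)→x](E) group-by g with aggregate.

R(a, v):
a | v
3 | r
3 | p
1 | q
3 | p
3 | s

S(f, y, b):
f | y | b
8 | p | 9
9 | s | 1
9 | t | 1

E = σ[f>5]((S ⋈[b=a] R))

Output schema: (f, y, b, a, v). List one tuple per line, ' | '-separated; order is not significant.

Row counts bottom-up:
  S → 3
  R → 5
  (S ⋈[b=a] R) → 2
  σ[f>5]((S ⋈[b=a] R)) → 2

== RESULT ==
f | y | b | a | v
9 | s | 1 | 1 | q
9 | t | 1 | 1 | q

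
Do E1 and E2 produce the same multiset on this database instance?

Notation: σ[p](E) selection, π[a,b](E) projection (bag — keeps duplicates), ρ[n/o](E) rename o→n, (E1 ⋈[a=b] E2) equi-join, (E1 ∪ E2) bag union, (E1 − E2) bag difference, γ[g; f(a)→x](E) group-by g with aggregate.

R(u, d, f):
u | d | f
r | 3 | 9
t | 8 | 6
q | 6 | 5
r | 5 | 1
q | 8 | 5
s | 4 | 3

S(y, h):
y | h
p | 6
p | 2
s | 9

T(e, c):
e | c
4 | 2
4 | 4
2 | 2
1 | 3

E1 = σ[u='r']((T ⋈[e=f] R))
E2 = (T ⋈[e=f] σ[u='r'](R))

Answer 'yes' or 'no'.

E1 row counts bottom-up:
  T → 4
  R → 6
  (T ⋈[e=f] R) → 1
  σ[u='r']((T ⋈[e=f] R)) → 1
E2 row counts bottom-up:
  T → 4
  R → 6
  σ[u='r'](R) → 2
  (T ⋈[e=f] σ[u='r'](R)) → 1

E1 and E2 produce the same multiset:
e | c | u | d | f
1 | 3 | r | 5 | 1

yes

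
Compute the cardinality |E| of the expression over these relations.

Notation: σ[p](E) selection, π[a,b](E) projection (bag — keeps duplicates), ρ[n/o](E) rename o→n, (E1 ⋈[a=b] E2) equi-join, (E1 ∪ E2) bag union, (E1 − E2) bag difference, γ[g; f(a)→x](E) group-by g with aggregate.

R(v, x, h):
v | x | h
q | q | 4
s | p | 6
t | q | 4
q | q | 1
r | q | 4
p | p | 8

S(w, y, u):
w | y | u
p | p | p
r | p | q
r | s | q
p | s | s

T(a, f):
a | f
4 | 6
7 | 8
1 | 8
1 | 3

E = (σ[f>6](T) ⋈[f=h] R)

Subexpression sizes:
  T → 4
  σ[f>6](T) → 2
  R → 6
  (σ[f>6](T) ⋈[f=h] R) → 2

|E| = 2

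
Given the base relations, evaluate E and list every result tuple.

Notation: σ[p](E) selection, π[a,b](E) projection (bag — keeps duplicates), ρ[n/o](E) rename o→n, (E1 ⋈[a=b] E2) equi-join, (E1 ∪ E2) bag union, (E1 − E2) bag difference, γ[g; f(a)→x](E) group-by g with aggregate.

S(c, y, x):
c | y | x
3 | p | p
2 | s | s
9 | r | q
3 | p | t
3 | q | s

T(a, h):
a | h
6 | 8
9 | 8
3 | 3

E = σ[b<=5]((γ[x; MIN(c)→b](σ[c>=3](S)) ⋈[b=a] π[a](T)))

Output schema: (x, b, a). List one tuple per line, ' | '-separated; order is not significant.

Subexpression sizes:
  S → 5
  σ[c>=3](S) → 4
  γ[x; MIN(c)→b](σ[c>=3](S)) → 4
  T → 3
  π[a](T) → 3
  (γ[x; MIN(c)→b](σ[c>=3](S)) ⋈[b=a] π[a](T)) → 4
  σ[b<=5]((γ[x; MIN(c)→b](σ[c>=3](S)) ⋈[b=a] π[a](T))) → 3

== RESULT ==
x | b | a
p | 3 | 3
s | 3 | 3
t | 3 | 3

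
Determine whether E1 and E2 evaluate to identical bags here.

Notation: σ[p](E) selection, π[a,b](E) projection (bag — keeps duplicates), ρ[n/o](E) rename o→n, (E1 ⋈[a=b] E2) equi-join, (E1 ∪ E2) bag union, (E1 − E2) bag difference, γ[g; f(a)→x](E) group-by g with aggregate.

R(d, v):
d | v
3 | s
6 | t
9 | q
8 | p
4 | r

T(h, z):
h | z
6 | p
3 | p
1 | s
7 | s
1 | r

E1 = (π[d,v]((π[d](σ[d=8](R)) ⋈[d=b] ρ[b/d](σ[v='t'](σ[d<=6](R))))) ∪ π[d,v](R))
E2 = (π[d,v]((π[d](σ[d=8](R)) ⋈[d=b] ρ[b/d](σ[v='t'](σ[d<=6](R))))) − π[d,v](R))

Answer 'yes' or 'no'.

E1 stepwise |·|:
  R → 5
  σ[d=8](R) → 1
  π[d](σ[d=8](R)) → 1
  R → 5
  σ[d<=6](R) → 3
  σ[v='t'](σ[d<=6](R)) → 1
  ρ[b/d](σ[v='t'](σ[d<=6](R))) → 1
  (π[d](σ[d=8](R)) ⋈[d=b] ρ[b/d](σ[v='t'](σ[d<=6](R)))) → 0
  π[d,v]((π[d](σ[d=8](R)) ⋈[d=b] ρ[b/d](σ[v='t'](σ[d<=6](R))))) → 0
  R → 5
  π[d,v](R) → 5
  (π[d,v]((π[d](σ[d=8](R)) ⋈[d=b] ρ[b/d](σ[v='t'](σ[d<=6](R))))) ∪ π[d,v](R)) → 5
E2 stepwise |·|:
  R → 5
  σ[d=8](R) → 1
  π[d](σ[d=8](R)) → 1
  R → 5
  σ[d<=6](R) → 3
  σ[v='t'](σ[d<=6](R)) → 1
  ρ[b/d](σ[v='t'](σ[d<=6](R))) → 1
  (π[d](σ[d=8](R)) ⋈[d=b] ρ[b/d](σ[v='t'](σ[d<=6](R)))) → 0
  π[d,v]((π[d](σ[d=8](R)) ⋈[d=b] ρ[b/d](σ[v='t'](σ[d<=6](R))))) → 0
  R → 5
  π[d,v](R) → 5
  (π[d,v]((π[d](σ[d=8](R)) ⋈[d=b] ρ[b/d](σ[v='t'](σ[d<=6](R))))) − π[d,v](R)) → 0

E1 result:
d | v
3 | s
4 | r
6 | t
8 | p
9 | q
E2 result:
d | v
(0 rows)
Witness: (6, 't') appears 1× in E1 but 0× in E2.

no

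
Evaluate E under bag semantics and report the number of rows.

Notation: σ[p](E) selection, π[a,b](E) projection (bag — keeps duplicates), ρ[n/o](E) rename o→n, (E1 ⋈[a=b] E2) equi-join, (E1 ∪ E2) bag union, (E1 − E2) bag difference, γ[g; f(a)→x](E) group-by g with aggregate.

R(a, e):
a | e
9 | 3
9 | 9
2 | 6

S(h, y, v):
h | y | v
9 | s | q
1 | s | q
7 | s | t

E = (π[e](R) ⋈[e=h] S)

Stepwise |·|:
  R → 3
  π[e](R) → 3
  S → 3
  (π[e](R) ⋈[e=h] S) → 1

|E| = 1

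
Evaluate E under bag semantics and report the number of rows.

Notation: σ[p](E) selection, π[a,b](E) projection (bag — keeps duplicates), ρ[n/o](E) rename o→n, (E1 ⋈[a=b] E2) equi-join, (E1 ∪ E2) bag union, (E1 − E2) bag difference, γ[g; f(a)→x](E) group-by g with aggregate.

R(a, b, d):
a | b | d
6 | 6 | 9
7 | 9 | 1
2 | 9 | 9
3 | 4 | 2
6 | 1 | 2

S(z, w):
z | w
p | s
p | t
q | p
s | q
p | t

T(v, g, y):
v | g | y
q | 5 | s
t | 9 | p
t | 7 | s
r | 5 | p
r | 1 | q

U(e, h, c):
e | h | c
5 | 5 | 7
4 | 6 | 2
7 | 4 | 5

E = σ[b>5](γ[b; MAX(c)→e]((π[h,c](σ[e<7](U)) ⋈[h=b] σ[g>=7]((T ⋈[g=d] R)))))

Per-node cardinality:
  U → 3
  σ[e<7](U) → 2
  π[h,c](σ[e<7](U)) → 2
  T → 5
  R → 5
  (T ⋈[g=d] R) → 3
  σ[g>=7]((T ⋈[g=d] R)) → 2
  (π[h,c](σ[e<7](U)) ⋈[h=b] σ[g>=7]((T ⋈[g=d] R))) → 1
  γ[b; MAX(c)→e]((π[h,c](σ[e<7](U)) ⋈[h=b] σ[g>=7]((T ⋈[g=d] R)))) → 1
  σ[b>5](γ[b; MAX(c)→e]((π[h,c](σ[e<7](U)) ⋈[h=b] σ[g>=7]((T ⋈[g=d] R))))) → 1

|E| = 1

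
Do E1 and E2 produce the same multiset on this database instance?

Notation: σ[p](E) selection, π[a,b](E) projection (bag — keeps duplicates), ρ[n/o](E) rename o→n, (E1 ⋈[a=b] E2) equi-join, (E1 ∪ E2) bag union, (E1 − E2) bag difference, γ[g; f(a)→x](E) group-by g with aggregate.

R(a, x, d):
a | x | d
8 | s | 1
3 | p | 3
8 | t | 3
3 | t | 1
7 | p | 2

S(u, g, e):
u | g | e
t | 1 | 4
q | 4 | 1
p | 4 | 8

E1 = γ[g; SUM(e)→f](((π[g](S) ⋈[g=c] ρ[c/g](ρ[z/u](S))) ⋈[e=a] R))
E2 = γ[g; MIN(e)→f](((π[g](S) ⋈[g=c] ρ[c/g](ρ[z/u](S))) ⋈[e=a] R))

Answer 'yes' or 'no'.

E1 subexpression sizes:
  S → 3
  π[g](S) → 3
  S → 3
  ρ[z/u](S) → 3
  ρ[c/g](ρ[z/u](S)) → 3
  (π[g](S) ⋈[g=c] ρ[c/g](ρ[z/u](S))) → 5
  R → 5
  ((π[g](S) ⋈[g=c] ρ[c/g](ρ[z/u](S))) ⋈[e=a] R) → 4
  γ[g; SUM(e)→f](((π[g](S) ⋈[g=c] ρ[c/g](ρ[z/u](S))) ⋈[e=a] R)) → 1
E2 subexpression sizes:
  S → 3
  π[g](S) → 3
  S → 3
  ρ[z/u](S) → 3
  ρ[c/g](ρ[z/u](S)) → 3
  (π[g](S) ⋈[g=c] ρ[c/g](ρ[z/u](S))) → 5
  R → 5
  ((π[g](S) ⋈[g=c] ρ[c/g](ρ[z/u](S))) ⋈[e=a] R) → 4
  γ[g; MIN(e)→f](((π[g](S) ⋈[g=c] ρ[c/g](ρ[z/u](S))) ⋈[e=a] R)) → 1

E1 result:
g | f
4 | 32
E2 result:
g | f
4 | 8
Witness: (4, 32) appears 1× in E1 but 0× in E2.

no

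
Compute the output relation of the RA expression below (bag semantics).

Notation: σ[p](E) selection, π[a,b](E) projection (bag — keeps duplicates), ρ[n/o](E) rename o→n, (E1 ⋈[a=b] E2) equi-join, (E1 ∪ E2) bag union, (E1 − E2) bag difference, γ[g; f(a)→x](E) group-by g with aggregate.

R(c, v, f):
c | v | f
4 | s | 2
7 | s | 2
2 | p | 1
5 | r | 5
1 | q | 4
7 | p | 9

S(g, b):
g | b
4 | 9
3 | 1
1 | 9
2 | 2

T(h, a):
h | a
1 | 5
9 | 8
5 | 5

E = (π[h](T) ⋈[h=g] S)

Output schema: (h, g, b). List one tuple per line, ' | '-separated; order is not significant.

Subexpression sizes:
  T → 3
  π[h](T) → 3
  S → 4
  (π[h](T) ⋈[h=g] S) → 1

== RESULT ==
h | g | b
1 | 1 | 9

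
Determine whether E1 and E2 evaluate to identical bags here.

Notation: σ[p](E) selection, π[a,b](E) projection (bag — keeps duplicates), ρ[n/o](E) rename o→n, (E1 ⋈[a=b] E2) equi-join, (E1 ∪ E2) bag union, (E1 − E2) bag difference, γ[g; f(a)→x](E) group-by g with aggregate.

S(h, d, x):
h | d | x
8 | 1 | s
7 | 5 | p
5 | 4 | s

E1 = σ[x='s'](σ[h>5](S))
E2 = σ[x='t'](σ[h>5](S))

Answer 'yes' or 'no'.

E1 stepwise |·|:
  S → 3
  σ[h>5](S) → 2
  σ[x='s'](σ[h>5](S)) → 1
E2 stepwise |·|:
  S → 3
  σ[h>5](S) → 2
  σ[x='t'](σ[h>5](S)) → 0

E1 result:
h | d | x
8 | 1 | s
E2 result:
h | d | x
(0 rows)
Witness: (8, 1, 's') appears 1× in E1 but 0× in E2.

no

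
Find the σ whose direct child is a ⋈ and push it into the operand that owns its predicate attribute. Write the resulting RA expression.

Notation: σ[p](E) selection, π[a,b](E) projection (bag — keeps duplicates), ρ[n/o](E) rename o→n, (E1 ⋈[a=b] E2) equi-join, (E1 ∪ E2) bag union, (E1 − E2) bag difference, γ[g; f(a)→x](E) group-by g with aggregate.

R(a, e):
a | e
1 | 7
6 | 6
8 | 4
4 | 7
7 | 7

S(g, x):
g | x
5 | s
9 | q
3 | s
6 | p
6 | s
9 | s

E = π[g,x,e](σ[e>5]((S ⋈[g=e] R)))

σ filters on e, owned by the right side.
E' = π[g,x,e]((S ⋈[g=e] σ[e>5](R)))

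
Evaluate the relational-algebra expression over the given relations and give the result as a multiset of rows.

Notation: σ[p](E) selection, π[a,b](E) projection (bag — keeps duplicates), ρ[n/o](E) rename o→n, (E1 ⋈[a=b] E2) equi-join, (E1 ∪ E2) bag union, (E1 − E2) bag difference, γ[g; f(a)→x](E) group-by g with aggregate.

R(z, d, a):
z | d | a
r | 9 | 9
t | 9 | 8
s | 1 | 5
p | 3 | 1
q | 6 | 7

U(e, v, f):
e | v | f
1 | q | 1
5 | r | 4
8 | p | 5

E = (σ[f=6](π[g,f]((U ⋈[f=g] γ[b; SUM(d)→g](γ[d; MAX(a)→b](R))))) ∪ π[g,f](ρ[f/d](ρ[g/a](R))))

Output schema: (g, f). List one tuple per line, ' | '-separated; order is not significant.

Per-node cardinality:
  U → 3
  R → 5
  γ[d; MAX(a)→b](R) → 4
  γ[b; SUM(d)→g](γ[d; MAX(a)→b](R)) → 4
  (U ⋈[f=g] γ[b; SUM(d)→g](γ[d; MAX(a)→b](R))) → 1
  π[g,f]((U ⋈[f=g] γ[b; SUM(d)→g](γ[d; MAX(a)→b](R)))) → 1
  σ[f=6](π[g,f]((U ⋈[f=g] γ[b; SUM(d)→g](γ[d; MAX(a)→b](R))))) → 0
  R → 5
  ρ[g/a](R) → 5
  ρ[f/d](ρ[g/a](R)) → 5
  π[g,f](ρ[f/d](ρ[g/a](R))) → 5
  (σ[f=6](π[g,f]((U ⋈[f=g] γ[b; SUM(d)→g](γ[d; MAX(a)→b](R))))) ∪ π[g,f](ρ[f/d](ρ[g/a](R)))) → 5

== RESULT ==
g | f
1 | 3
5 | 1
7 | 6
8 | 9
9 | 9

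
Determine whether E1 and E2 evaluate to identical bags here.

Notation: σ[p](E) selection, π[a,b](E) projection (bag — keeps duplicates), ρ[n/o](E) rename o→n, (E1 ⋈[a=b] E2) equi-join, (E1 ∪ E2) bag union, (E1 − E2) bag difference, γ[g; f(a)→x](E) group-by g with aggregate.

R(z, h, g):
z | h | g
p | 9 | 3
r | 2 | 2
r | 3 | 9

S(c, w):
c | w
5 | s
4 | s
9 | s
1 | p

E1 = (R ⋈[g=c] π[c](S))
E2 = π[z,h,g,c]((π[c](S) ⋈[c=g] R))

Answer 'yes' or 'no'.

E1 stepwise |·|:
  R → 3
  S → 4
  π[c](S) → 4
  (R ⋈[g=c] π[c](S)) → 1
E2 stepwise |·|:
  S → 4
  π[c](S) → 4
  R → 3
  (π[c](S) ⋈[c=g] R) → 1
  π[z,h,g,c]((π[c](S) ⋈[c=g] R)) → 1

E1 and E2 produce the same multiset:
z | h | g | c
r | 3 | 9 | 9

yes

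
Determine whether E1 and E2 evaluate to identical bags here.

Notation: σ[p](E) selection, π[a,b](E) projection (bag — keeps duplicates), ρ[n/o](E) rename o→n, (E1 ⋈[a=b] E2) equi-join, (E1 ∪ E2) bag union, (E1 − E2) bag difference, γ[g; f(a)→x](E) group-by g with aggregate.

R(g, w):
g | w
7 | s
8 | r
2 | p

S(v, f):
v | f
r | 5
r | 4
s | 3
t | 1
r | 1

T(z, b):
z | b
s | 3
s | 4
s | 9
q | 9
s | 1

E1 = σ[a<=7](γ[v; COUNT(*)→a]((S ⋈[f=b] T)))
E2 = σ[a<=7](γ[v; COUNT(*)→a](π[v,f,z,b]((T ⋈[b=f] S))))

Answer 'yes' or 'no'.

E1 subexpression sizes:
  S → 5
  T → 5
  (S ⋈[f=b] T) → 4
  γ[v; COUNT(*)→a]((S ⋈[f=b] T)) → 3
  σ[a<=7](γ[v; COUNT(*)→a]((S ⋈[f=b] T))) → 3
E2 subexpression sizes:
  T → 5
  S → 5
  (T ⋈[b=f] S) → 4
  π[v,f,z,b]((T ⋈[b=f] S)) → 4
  γ[v; COUNT(*)→a](π[v,f,z,b]((T ⋈[b=f] S))) → 3
  σ[a<=7](γ[v; COUNT(*)→a](π[v,f,z,b]((T ⋈[b=f] S)))) → 3

E1 and E2 produce the same multiset:
v | a
r | 2
s | 1
t | 1

yes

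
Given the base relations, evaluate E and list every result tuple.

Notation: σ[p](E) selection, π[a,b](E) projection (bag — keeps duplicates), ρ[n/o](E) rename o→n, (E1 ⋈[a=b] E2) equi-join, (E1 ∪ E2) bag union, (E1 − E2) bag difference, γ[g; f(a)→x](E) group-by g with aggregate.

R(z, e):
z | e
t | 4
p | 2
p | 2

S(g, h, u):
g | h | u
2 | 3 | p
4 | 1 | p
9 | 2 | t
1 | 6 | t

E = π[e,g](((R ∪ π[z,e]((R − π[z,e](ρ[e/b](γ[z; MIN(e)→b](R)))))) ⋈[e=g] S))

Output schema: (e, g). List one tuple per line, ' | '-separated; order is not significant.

Row counts bottom-up:
  R → 3
  R → 3
  R → 3
  γ[z; MIN(e)→b](R) → 2
  ρ[e/b](γ[z; MIN(e)→b](R)) → 2
  π[z,e](ρ[e/b](γ[z; MIN(e)→b](R))) → 2
  (R − π[z,e](ρ[e/b](γ[z; MIN(e)→b](R)))) → 1
  π[z,e]((R − π[z,e](ρ[e/b](γ[z; MIN(e)→b](R))))) → 1
  (R ∪ π[z,e]((R − π[z,e](ρ[e/b](γ[z; MIN(e)→b](R)))))) → 4
  S → 4
  ((R ∪ π[z,e]((R − π[z,e](ρ[e/b](γ[z; MIN(e)→b](R)))))) ⋈[e=g] S) → 4
  π[e,g](((R ∪ π[z,e]((R − π[z,e](ρ[e/b](γ[z; MIN(e)→b](R)))))) ⋈[e=g] S)) → 4

== RESULT ==
e | g
2 | 2
2 | 2
2 | 2
4 | 4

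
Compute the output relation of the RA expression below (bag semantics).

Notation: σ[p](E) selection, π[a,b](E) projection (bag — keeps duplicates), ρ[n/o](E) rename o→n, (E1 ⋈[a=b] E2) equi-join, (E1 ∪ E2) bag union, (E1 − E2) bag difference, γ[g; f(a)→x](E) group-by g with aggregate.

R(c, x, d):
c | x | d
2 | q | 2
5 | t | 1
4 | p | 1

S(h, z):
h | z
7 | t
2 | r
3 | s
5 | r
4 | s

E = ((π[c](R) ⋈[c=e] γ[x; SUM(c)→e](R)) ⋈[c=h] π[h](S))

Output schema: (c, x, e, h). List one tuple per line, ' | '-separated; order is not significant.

Per-node cardinality:
  R → 3
  π[c](R) → 3
  R → 3
  γ[x; SUM(c)→e](R) → 3
  (π[c](R) ⋈[c=e] γ[x; SUM(c)→e](R)) → 3
  S → 5
  π[h](S) → 5
  ((π[c](R) ⋈[c=e] γ[x; SUM(c)→e](R)) ⋈[c=h] π[h](S)) → 3

== RESULT ==
c | x | e | h
2 | q | 2 | 2
4 | p | 4 | 4
5 | t | 5 | 5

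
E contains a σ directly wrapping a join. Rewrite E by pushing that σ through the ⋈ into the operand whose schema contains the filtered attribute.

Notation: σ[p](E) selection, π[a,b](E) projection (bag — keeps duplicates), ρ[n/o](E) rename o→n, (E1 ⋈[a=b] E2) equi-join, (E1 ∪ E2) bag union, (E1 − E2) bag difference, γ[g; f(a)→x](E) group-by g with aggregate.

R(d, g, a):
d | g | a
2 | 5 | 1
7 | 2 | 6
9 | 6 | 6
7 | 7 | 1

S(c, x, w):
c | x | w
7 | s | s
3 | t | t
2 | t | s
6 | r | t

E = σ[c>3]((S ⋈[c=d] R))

σ filters on c, owned by the left side.
E' = (σ[c>3](S) ⋈[c=d] R)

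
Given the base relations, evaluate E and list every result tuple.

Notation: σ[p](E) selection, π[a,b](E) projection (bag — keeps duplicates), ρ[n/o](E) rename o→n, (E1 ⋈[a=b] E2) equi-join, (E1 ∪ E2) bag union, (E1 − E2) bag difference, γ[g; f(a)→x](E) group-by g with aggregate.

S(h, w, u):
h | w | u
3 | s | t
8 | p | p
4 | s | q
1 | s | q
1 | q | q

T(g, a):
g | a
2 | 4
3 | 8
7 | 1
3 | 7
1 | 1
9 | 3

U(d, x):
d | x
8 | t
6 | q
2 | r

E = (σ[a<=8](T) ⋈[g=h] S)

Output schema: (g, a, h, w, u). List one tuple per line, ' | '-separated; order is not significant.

Stepwise |·|:
  T → 6
  σ[a<=8](T) → 6
  S → 5
  (σ[a<=8](T) ⋈[g=h] S) → 4

== RESULT ==
g | a | h | w | u
1 | 1 | 1 | q | q
1 | 1 | 1 | s | q
3 | 7 | 3 | s | t
3 | 8 | 3 | s | t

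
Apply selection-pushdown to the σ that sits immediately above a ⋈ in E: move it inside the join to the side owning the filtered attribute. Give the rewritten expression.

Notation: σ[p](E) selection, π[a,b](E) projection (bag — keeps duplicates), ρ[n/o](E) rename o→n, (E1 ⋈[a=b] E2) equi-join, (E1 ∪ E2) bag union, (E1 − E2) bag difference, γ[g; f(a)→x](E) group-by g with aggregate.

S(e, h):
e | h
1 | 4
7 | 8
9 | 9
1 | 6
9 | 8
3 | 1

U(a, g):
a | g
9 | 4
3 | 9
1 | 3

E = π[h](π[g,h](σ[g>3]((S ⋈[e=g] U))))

σ filters on g, owned by the right side.
E' = π[h](π[g,h]((S ⋈[e=g] σ[g>3](U))))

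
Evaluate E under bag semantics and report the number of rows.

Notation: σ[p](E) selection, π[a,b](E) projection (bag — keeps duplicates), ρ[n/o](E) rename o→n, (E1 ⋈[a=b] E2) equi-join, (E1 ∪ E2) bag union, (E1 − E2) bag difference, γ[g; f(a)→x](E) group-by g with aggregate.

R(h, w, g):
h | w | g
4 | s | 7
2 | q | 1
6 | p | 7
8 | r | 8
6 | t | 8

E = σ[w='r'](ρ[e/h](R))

Per-node cardinality:
  R → 5
  ρ[e/h](R) → 5
  σ[w='r'](ρ[e/h](R)) → 1

|E| = 1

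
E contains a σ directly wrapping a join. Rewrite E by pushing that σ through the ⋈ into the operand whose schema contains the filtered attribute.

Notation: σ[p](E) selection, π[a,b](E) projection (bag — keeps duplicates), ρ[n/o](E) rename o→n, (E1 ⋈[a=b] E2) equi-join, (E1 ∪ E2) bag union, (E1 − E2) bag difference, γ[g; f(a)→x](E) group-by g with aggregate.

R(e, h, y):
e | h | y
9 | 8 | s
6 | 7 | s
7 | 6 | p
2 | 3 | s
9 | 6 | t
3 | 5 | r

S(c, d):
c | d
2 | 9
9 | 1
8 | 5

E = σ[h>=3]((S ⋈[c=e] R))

σ filters on h, owned by the right side.
E' = (S ⋈[c=e] σ[h>=3](R))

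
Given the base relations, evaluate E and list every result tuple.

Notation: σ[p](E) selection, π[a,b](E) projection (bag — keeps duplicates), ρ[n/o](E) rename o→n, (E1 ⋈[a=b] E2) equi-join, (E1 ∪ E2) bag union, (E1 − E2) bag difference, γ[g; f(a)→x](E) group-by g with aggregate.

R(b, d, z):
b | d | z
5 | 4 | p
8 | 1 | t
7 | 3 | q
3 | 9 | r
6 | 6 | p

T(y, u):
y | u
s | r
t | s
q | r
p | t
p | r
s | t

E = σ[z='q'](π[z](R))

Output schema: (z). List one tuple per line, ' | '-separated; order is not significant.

Row counts bottom-up:
  R → 5
  π[z](R) → 5
  σ[z='q'](π[z](R)) → 1

== RESULT ==
z
q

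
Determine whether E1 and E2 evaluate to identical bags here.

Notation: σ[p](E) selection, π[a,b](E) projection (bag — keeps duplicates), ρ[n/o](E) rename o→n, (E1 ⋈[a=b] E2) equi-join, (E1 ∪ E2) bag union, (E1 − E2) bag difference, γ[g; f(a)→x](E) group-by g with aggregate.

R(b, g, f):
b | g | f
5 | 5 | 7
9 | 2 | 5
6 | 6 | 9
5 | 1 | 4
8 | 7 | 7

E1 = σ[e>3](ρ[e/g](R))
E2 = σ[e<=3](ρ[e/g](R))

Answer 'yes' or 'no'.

E1 subexpression sizes:
  R → 5
  ρ[e/g](R) → 5
  σ[e>3](ρ[e/g](R)) → 3
E2 subexpression sizes:
  R → 5
  ρ[e/g](R) → 5
  σ[e<=3](ρ[e/g](R)) → 2

E1 result:
b | e | f
5 | 5 | 7
6 | 6 | 9
8 | 7 | 7
E2 result:
b | e | f
5 | 1 | 4
9 | 2 | 5
Witness: (6, 6, 9) appears 1× in E1 but 0× in E2.

no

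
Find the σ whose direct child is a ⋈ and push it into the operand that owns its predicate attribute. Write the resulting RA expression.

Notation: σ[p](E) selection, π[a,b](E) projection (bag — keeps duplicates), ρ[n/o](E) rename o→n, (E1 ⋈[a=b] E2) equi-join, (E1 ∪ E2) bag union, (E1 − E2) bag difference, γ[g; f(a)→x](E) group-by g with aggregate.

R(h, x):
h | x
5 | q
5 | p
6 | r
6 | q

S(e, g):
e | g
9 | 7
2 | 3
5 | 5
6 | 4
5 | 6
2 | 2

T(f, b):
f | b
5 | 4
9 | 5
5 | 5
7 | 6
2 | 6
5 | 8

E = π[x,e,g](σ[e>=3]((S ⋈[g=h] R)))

σ filters on e, owned by the left side.
E' = π[x,e,g]((σ[e>=3](S) ⋈[g=h] R))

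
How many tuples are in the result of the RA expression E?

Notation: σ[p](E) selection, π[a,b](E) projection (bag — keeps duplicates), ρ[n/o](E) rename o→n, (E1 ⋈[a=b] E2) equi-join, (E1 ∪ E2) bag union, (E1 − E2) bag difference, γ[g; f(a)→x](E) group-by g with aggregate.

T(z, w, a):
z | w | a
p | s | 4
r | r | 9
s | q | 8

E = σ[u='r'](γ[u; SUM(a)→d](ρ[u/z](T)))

Subexpression sizes:
  T → 3
  ρ[u/z](T) → 3
  γ[u; SUM(a)→d](ρ[u/z](T)) → 3
  σ[u='r'](γ[u; SUM(a)→d](ρ[u/z](T))) → 1

|E| = 1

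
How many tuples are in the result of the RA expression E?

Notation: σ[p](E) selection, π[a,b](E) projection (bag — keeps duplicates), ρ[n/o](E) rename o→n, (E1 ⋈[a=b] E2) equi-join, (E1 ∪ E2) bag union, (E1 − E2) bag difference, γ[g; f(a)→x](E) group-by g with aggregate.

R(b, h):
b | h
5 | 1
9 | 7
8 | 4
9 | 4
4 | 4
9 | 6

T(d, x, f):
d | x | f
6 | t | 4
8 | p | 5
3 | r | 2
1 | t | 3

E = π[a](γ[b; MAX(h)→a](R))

Row counts bottom-up:
  R → 6
  γ[b; MAX(h)→a](R) → 4
  π[a](γ[b; MAX(h)→a](R)) → 4

|E| = 4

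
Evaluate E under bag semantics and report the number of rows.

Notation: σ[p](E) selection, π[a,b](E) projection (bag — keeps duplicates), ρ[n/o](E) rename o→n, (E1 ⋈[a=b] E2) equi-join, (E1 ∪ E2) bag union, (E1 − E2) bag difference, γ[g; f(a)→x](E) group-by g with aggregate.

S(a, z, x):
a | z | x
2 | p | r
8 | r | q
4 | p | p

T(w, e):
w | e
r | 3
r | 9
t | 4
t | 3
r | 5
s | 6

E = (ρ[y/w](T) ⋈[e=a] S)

Stepwise |·|:
  T → 6
  ρ[y/w](T) → 6
  S → 3
  (ρ[y/w](T) ⋈[e=a] S) → 1

|E| = 1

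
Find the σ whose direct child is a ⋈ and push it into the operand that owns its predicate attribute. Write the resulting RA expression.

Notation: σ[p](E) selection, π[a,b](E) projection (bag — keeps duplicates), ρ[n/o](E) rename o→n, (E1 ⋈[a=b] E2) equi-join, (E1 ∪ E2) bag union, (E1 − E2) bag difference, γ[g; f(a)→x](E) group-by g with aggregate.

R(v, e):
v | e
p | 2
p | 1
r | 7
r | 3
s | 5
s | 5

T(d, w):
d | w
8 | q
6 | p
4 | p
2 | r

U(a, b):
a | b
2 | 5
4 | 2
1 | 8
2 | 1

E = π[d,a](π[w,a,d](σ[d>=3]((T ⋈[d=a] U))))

σ filters on d, owned by the left side.
E' = π[d,a](π[w,a,d]((σ[d>=3](T) ⋈[d=a] U)))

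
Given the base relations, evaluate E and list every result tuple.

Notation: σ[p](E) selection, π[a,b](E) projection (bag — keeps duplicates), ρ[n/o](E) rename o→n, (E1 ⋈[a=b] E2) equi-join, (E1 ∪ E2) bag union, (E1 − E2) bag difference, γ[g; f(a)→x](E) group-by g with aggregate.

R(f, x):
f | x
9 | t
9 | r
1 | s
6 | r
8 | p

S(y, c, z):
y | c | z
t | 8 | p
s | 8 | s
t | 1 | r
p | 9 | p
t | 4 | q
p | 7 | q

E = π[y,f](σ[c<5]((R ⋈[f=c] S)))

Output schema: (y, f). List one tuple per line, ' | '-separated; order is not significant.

Row counts bottom-up:
  R → 5
  S → 6
  (R ⋈[f=c] S) → 5
  σ[c<5]((R ⋈[f=c] S)) → 1
  π[y,f](σ[c<5]((R ⋈[f=c] S))) → 1

== RESULT ==
y | f
t | 1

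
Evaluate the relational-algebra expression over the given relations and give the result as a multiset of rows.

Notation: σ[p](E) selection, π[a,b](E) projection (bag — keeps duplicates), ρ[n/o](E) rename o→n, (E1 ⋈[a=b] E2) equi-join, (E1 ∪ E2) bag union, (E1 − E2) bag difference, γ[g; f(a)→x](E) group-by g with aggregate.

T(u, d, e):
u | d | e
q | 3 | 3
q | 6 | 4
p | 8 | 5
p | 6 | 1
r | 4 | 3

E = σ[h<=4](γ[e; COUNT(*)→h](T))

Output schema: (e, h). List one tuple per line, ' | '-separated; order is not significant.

Stepwise |·|:
  T → 5
  γ[e; COUNT(*)→h](T) → 4
  σ[h<=4](γ[e; COUNT(*)→h](T)) → 4

== RESULT ==
e | h
1 | 1
3 | 2
4 | 1
5 | 1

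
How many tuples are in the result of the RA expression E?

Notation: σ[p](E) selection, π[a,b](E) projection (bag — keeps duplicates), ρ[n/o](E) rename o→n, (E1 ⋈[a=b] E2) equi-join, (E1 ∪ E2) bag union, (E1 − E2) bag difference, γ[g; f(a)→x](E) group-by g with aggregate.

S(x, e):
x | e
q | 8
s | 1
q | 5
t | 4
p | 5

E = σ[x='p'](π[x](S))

Per-node cardinality:
  S → 5
  π[x](S) → 5
  σ[x='p'](π[x](S)) → 1

|E| = 1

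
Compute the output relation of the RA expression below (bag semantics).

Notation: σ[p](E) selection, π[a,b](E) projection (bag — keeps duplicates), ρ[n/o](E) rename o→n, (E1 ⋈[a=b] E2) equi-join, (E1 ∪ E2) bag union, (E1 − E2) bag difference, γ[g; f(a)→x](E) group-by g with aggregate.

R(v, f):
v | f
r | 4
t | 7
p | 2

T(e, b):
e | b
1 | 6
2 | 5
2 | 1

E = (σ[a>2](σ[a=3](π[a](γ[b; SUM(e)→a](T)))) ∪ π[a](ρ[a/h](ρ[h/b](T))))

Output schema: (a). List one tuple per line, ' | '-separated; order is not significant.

Subexpression sizes:
  T → 3
  γ[b; SUM(e)→a](T) → 3
  π[a](γ[b; SUM(e)→a](T)) → 3
  σ[a=3](π[a](γ[b; SUM(e)→a](T))) → 0
  σ[a>2](σ[a=3](π[a](γ[b; SUM(e)→a](T)))) → 0
  T → 3
  ρ[h/b](T) → 3
  ρ[a/h](ρ[h/b](T)) → 3
  π[a](ρ[a/h](ρ[h/b](T))) → 3
  (σ[a>2](σ[a=3](π[a](γ[b; SUM(e)→a](T)))) ∪ π[a](ρ[a/h](ρ[h/b](T)))) → 3

== RESULT ==
a
1
5
6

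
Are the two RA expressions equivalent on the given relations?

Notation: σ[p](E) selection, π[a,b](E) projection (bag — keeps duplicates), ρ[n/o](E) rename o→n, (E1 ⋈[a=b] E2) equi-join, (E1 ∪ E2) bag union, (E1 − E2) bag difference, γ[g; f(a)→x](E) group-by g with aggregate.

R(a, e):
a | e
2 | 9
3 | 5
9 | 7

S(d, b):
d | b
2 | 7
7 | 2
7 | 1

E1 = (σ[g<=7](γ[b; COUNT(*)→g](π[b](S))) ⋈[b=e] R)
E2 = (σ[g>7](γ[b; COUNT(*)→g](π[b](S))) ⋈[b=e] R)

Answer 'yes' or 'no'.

E1 row counts bottom-up:
  S → 3
  π[b](S) → 3
  γ[b; COUNT(*)→g](π[b](S)) → 3
  σ[g<=7](γ[b; COUNT(*)→g](π[b](S))) → 3
  R → 3
  (σ[g<=7](γ[b; COUNT(*)→g](π[b](S))) ⋈[b=e] R) → 1
E2 row counts bottom-up:
  S → 3
  π[b](S) → 3
  γ[b; COUNT(*)→g](π[b](S)) → 3
  σ[g>7](γ[b; COUNT(*)→g](π[b](S))) → 0
  R → 3
  (σ[g>7](γ[b; COUNT(*)→g](π[b](S))) ⋈[b=e] R) → 0

E1 result:
b | g | a | e
7 | 1 | 9 | 7
E2 result:
b | g | a | e
(0 rows)
Witness: (7, 1, 9, 7) appears 1× in E1 but 0× in E2.

no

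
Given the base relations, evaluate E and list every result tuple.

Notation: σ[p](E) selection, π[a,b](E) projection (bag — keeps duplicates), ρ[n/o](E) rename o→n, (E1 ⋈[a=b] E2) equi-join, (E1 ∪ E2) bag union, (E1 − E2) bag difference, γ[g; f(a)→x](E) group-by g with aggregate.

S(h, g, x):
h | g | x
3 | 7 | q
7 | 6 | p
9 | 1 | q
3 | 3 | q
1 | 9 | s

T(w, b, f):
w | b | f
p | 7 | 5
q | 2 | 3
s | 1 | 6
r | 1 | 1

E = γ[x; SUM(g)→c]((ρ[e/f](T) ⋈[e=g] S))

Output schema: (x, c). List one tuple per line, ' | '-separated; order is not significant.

Row counts bottom-up:
  T → 4
  ρ[e/f](T) → 4
  S → 5
  (ρ[e/f](T) ⋈[e=g] S) → 3
  γ[x; SUM(g)→c]((ρ[e/f](T) ⋈[e=g] S)) → 2

== RESULT ==
x | c
p | 6
q | 4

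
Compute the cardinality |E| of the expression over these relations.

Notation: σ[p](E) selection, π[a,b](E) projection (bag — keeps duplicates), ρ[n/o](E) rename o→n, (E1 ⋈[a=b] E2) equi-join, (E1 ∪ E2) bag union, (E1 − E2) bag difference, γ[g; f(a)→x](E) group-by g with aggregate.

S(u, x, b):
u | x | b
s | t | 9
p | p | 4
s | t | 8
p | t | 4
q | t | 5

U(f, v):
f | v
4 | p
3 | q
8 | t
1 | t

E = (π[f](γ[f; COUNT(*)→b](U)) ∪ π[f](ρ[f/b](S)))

Row counts bottom-up:
  U → 4
  γ[f; COUNT(*)→b](U) → 4
  π[f](γ[f; COUNT(*)→b](U)) → 4
  S → 5
  ρ[f/b](S) → 5
  π[f](ρ[f/b](S)) → 5
  (π[f](γ[f; COUNT(*)→b](U)) ∪ π[f](ρ[f/b](S))) → 9

|E| = 9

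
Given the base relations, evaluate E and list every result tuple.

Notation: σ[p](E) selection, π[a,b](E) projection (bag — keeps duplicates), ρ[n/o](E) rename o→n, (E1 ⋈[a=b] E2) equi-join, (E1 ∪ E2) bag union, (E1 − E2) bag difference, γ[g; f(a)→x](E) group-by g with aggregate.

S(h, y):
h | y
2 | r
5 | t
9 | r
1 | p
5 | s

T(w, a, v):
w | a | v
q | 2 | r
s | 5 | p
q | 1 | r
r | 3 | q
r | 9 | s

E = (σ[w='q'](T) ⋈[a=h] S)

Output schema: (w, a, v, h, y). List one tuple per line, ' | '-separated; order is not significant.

Stepwise |·|:
  T → 5
  σ[w='q'](T) → 2
  S → 5
  (σ[w='q'](T) ⋈[a=h] S) → 2

== RESULT ==
w | a | v | h | y
q | 1 | r | 1 | p
q | 2 | r | 2 | r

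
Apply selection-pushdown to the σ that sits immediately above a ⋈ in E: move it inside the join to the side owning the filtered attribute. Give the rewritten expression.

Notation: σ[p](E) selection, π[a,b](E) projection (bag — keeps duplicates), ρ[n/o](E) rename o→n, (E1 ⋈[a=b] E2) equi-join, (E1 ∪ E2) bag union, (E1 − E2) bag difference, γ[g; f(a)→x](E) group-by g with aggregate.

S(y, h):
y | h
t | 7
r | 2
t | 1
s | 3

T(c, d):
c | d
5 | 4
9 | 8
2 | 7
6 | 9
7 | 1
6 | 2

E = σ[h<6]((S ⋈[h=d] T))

σ filters on h, owned by the left side.
E' = (σ[h<6](S) ⋈[h=d] T)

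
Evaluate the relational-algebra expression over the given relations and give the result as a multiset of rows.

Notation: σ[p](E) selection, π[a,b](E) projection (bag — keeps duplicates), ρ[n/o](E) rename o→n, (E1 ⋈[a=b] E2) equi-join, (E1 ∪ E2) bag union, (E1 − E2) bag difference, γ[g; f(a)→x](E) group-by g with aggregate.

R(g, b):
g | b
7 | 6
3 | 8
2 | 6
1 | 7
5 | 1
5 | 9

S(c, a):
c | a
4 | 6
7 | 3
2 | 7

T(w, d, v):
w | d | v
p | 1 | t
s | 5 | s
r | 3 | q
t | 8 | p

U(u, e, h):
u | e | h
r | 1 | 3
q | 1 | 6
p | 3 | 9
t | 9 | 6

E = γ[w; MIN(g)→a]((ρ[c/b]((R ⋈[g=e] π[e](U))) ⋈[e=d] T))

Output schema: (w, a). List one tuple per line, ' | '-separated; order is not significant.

Subexpression sizes:
  R → 6
  U → 4
  π[e](U) → 4
  (R ⋈[g=e] π[e](U)) → 3
  ρ[c/b]((R ⋈[g=e] π[e](U))) → 3
  T → 4
  (ρ[c/b]((R ⋈[g=e] π[e](U))) ⋈[e=d] T) → 3
  γ[w; MIN(g)→a]((ρ[c/b]((R ⋈[g=e] π[e](U))) ⋈[e=d] T)) → 2

== RESULT ==
w | a
p | 1
r | 3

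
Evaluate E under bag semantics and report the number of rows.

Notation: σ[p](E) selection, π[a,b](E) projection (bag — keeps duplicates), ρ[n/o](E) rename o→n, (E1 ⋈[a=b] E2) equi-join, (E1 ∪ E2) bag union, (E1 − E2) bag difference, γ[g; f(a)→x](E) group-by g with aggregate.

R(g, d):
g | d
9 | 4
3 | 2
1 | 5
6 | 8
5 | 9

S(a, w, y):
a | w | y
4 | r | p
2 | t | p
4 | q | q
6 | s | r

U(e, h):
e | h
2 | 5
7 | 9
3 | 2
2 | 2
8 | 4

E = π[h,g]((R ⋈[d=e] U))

Per-node cardinality:
  R → 5
  U → 5
  (R ⋈[d=e] U) → 3
  π[h,g]((R ⋈[d=e] U)) → 3

|E| = 3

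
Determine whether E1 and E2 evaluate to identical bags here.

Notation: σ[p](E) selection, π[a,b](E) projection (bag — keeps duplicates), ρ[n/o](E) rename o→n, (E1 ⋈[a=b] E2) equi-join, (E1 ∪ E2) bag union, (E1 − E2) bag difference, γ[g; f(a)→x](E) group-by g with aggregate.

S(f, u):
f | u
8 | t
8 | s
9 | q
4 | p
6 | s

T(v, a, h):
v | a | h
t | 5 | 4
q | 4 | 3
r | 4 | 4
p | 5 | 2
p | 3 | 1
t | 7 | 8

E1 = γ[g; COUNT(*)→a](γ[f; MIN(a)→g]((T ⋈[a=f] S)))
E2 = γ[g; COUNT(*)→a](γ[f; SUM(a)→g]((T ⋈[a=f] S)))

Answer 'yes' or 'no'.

E1 subexpression sizes:
  T → 6
  S → 5
  (T ⋈[a=f] S) → 2
  γ[f; MIN(a)→g]((T ⋈[a=f] S)) → 1
  γ[g; COUNT(*)→a](γ[f; MIN(a)→g]((T ⋈[a=f] S))) → 1
E2 subexpression sizes:
  T → 6
  S → 5
  (T ⋈[a=f] S) → 2
  γ[f; SUM(a)→g]((T ⋈[a=f] S)) → 1
  γ[g; COUNT(*)→a](γ[f; SUM(a)→g]((T ⋈[a=f] S))) → 1

E1 result:
g | a
4 | 1
E2 result:
g | a
8 | 1
Witness: (4, 1) appears 1× in E1 but 0× in E2.

no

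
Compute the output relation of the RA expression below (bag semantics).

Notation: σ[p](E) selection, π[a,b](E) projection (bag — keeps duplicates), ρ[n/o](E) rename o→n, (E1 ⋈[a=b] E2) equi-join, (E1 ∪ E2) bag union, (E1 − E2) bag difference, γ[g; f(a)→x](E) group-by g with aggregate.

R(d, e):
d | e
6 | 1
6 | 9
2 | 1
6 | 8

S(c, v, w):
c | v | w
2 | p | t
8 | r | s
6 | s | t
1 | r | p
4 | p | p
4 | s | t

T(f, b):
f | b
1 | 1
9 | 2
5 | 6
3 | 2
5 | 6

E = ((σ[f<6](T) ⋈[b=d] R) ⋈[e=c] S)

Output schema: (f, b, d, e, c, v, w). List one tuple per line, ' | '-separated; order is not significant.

Row counts bottom-up:
  T → 5
  σ[f<6](T) → 4
  R → 4
  (σ[f<6](T) ⋈[b=d] R) → 7
  S → 6
  ((σ[f<6](T) ⋈[b=d] R) ⋈[e=c] S) → 5

== RESULT ==
f | b | d | e | c | v | w
3 | 2 | 2 | 1 | 1 | r | p
5 | 6 | 6 | 1 | 1 | r | p
5 | 6 | 6 | 1 | 1 | r | p
5 | 6 | 6 | 8 | 8 | r | s
5 | 6 | 6 | 8 | 8 | r | s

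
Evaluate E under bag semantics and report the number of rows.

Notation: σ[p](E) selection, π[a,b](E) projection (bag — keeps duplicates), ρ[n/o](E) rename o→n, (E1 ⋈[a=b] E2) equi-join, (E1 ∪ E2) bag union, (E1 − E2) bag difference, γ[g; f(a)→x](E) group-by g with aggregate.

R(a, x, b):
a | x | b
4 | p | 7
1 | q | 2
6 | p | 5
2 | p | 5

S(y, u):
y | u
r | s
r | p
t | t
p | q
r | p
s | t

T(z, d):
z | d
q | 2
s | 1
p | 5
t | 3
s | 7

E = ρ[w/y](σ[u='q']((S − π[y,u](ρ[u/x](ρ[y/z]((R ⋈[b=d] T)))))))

Row counts bottom-up:
  S → 6
  R → 4
  T → 5
  (R ⋈[b=d] T) → 4
  ρ[y/z]((R ⋈[b=d] T)) → 4
  ρ[u/x](ρ[y/z]((R ⋈[b=d] T))) → 4
  π[y,u](ρ[u/x](ρ[y/z]((R ⋈[b=d] T)))) → 4
  (S − π[y,u](ρ[u/x](ρ[y/z]((R ⋈[b=d] T))))) → 6
  σ[u='q']((S − π[y,u](ρ[u/x](ρ[y/z]((R ⋈[b=d] T)))))) → 1
  ρ[w/y](σ[u='q']((S − π[y,u](ρ[u/x](ρ[y/z]((R ⋈[b=d] T))))))) → 1

|E| = 1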